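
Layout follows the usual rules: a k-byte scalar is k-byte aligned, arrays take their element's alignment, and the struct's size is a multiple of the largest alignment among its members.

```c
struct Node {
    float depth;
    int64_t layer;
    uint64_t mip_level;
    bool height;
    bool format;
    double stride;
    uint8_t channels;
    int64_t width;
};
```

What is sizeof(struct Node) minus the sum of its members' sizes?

0..4  depth  (4B, 4-aligned)
4..8  -- padding (4B)
8..16  layer  (8B, 8-aligned)
16..24  mip_level  (8B, 8-aligned)
24..25  height  (1B, 1-aligned)
25..26  format  (1B, 1-aligned)
26..32  -- padding (6B)
32..40  stride  (8B, 8-aligned)
40..41  channels  (1B, 1-aligned)
41..48  -- padding (7B)
48..56  width  (8B, 8-aligned)
sizeof = 56, alignof = 8
data bytes 39, size 56 → padding 17

17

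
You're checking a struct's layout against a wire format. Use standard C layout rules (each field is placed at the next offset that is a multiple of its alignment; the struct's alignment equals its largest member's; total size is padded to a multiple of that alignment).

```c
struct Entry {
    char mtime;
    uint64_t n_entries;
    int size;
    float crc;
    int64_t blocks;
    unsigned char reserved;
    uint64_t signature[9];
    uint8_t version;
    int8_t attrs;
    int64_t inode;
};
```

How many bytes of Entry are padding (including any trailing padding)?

20

@0: mtime [1B, align 1] → 1
+7 pad (align 8)
@8: n_entries [8B, align 8] → 16
@16: size [4B, align 4] → 20
@20: crc [4B, align 4] → 24
@24: blocks [8B, align 8] → 32
@32: reserved [1B, align 1] → 33
+7 pad (align 8)
@40: signature [72B, align 8] → 112
@112: version [1B, align 1] → 113
@113: attrs [1B, align 1] → 114
+6 pad (align 8)
@120: inode [8B, align 8] → 128
size 128, align 8
data bytes 108, size 128 → padding 20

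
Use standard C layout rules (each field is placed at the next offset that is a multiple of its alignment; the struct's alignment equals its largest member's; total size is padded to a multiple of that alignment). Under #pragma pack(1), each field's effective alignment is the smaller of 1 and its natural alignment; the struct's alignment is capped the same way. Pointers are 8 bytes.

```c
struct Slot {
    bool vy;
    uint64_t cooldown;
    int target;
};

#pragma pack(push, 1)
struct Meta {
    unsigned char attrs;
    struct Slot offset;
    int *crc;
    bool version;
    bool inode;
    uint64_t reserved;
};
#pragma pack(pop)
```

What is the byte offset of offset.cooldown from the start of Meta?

9

Slot: 0..1  vy  (1B, 1-aligned); 1..8  -- padding (7B); 8..16  cooldown  (8B, 8-aligned); 16..20  target  (4B, 4-aligned); 20..24  -- tail padding (4B); sizeof = 24, alignof = 8
0..1  attrs  (1B, 1-aligned)
1..25  offset  (24B, 1-aligned)
within Slot: cooldown at 8
1 + 8 = 9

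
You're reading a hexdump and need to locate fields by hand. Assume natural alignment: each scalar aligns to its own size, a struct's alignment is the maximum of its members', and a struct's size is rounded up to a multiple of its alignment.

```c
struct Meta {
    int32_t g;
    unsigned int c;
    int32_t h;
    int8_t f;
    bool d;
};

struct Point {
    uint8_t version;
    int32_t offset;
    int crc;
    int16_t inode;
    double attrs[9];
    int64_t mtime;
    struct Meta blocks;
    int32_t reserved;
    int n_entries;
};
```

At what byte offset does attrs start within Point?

Meta: 0..4  g  (4B, 4-aligned); 4..8  c  (4B, 4-aligned); 8..12  h  (4B, 4-aligned); 12..13  f  (1B, 1-aligned); 13..14  d  (1B, 1-aligned); 14..16  -- tail padding (2B); sizeof = 16, alignof = 4
0..1  version  (1B, 1-aligned)
1..4  -- padding (3B)
4..8  offset  (4B, 4-aligned)
8..12  crc  (4B, 4-aligned)
12..14  inode  (2B, 2-aligned)
14..16  -- padding (2B)
16..88  attrs  (72B, 8-aligned)

16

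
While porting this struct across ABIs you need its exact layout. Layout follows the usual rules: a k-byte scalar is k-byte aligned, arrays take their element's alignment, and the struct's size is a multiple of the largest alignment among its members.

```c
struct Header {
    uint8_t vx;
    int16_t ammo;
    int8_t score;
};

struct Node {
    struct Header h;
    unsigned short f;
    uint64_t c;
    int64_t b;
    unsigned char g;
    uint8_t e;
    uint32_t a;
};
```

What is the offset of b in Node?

Header: vx at 0 (size 1, align 1) → ends 1; pad 1 to align 2 for ammo; ammo at 2 (size 2, align 2) → ends 4; score at 4 (size 1, align 1) → ends 5; tail pad 1 to reach multiple of 2; total 6 bytes, alignment 2
h at 0 (size 6, align 2) → ends 6
f at 6 (size 2, align 2) → ends 8
c at 8 (size 8, align 8) → ends 16
b at 16 (size 8, align 8) → ends 24

16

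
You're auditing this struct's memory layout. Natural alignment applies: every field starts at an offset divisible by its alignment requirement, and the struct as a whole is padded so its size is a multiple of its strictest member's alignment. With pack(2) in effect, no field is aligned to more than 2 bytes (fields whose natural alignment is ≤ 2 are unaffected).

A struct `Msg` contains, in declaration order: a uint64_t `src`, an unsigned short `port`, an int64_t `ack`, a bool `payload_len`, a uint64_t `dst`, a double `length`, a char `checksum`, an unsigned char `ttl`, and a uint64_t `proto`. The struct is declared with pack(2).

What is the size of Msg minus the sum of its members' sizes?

1

@0: src [8B, align 2] → 8
@8: port [2B, align 2] → 10
@10: ack [8B, align 2] → 18
@18: payload_len [1B, align 1] → 19
+1 pad (align 2)
@20: dst [8B, align 2] → 28
@28: length [8B, align 2] → 36
@36: checksum [1B, align 1] → 37
@37: ttl [1B, align 1] → 38
@38: proto [8B, align 2] → 46
size 46, align 2
data bytes 45, size 46 → padding 1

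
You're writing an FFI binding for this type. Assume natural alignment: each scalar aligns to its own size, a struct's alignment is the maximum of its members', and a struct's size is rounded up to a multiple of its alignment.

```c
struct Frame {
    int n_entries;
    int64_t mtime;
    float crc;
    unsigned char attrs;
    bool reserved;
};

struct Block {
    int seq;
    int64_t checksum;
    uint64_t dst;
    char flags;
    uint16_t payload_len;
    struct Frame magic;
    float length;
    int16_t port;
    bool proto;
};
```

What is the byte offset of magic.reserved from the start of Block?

53

Frame: n_entries at 0 (size 4, align 4) → ends 4; pad 4 to align 8 for mtime; mtime at 8 (size 8, align 8) → ends 16; crc at 16 (size 4, align 4) → ends 20; attrs at 20 (size 1, align 1) → ends 21; reserved at 21 (size 1, align 1) → ends 22; tail pad 2 to reach multiple of 8; total 24 bytes, alignment 8
seq at 0 (size 4, align 4) → ends 4
pad 4 to align 8 for checksum
checksum at 8 (size 8, align 8) → ends 16
dst at 16 (size 8, align 8) → ends 24
flags at 24 (size 1, align 1) → ends 25
pad 1 to align 2 for payload_len
payload_len at 26 (size 2, align 2) → ends 28
pad 4 to align 8 for magic
magic at 32 (size 24, align 8) → ends 56
within Frame: reserved at 21
32 + 21 = 53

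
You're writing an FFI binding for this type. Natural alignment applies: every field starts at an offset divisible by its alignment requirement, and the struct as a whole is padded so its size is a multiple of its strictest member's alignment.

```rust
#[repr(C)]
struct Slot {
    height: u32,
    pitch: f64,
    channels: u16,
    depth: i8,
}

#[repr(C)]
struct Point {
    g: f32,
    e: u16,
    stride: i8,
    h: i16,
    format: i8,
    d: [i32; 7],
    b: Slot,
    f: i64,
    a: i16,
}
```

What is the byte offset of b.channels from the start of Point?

56

Slot: @0: height [4B, align 4] → 4; +4 pad (align 8); @8: pitch [8B, align 8] → 16; @16: channels [2B, align 2] → 18; @18: depth [1B, align 1] → 19; +5 tail pad (align 8); size 24, align 8
@0: g [4B, align 4] → 4
@4: e [2B, align 2] → 6
@6: stride [1B, align 1] → 7
+1 pad (align 2)
@8: h [2B, align 2] → 10
@10: format [1B, align 1] → 11
+1 pad (align 4)
@12: d [28B, align 4] → 40
@40: b [24B, align 8] → 64
within Slot: channels at 16
40 + 16 = 56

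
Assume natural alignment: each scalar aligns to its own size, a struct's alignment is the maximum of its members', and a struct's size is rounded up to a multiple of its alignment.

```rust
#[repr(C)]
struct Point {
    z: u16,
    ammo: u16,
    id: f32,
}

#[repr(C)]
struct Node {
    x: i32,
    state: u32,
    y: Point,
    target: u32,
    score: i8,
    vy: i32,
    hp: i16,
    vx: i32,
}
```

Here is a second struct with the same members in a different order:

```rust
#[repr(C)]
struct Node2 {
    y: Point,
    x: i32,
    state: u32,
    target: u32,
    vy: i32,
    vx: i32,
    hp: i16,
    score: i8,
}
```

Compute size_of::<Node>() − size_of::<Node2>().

Point: @0: z [2B, align 2] → 2; @2: ammo [2B, align 2] → 4; @4: id [4B, align 4] → 8; size 8, align 4
@0: x [4B, align 4] → 4
@4: state [4B, align 4] → 8
@8: y [8B, align 4] → 16
@16: target [4B, align 4] → 20
@20: score [1B, align 1] → 21
+3 pad (align 4)
@24: vy [4B, align 4] → 28
@28: hp [2B, align 2] → 30
+2 pad (align 4)
@32: vx [4B, align 4] → 36
size 36, align 4
— Node2 —
@0: y [8B, align 4] → 8
@8: x [4B, align 4] → 12
@12: state [4B, align 4] → 16
@16: target [4B, align 4] → 20
@20: vy [4B, align 4] → 24
@24: vx [4B, align 4] → 28
@28: hp [2B, align 2] → 30
@30: score [1B, align 1] → 31
+1 tail pad (align 4)
size 32, align 4
36 − 32 = 4

4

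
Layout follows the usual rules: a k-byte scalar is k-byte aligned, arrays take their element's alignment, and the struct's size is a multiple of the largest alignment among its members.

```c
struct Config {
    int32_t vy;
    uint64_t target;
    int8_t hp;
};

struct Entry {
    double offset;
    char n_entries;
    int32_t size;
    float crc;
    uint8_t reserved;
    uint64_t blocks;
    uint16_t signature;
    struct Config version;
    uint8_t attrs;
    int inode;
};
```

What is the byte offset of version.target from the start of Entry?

Config: @0: vy [4B, align 4] → 4; +4 pad (align 8); @8: target [8B, align 8] → 16; @16: hp [1B, align 1] → 17; +7 tail pad (align 8); size 24, align 8
@0: offset [8B, align 8] → 8
@8: n_entries [1B, align 1] → 9
+3 pad (align 4)
@12: size [4B, align 4] → 16
@16: crc [4B, align 4] → 20
@20: reserved [1B, align 1] → 21
+3 pad (align 8)
@24: blocks [8B, align 8] → 32
@32: signature [2B, align 2] → 34
+6 pad (align 8)
@40: version [24B, align 8] → 64
within Config: target at 8
40 + 8 = 48

48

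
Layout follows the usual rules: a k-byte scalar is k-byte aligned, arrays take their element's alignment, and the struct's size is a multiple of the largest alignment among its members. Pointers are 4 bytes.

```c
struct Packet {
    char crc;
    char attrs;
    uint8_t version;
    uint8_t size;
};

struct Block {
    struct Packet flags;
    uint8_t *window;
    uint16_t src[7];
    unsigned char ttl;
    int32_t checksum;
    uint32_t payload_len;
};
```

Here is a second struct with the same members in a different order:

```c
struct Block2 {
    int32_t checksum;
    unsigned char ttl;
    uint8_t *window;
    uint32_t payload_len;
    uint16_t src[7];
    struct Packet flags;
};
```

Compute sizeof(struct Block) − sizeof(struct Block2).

Packet: crc at 0 (size 1, align 1) → ends 1; attrs at 1 (size 1, align 1) → ends 2; version at 2 (size 1, align 1) → ends 3; size at 3 (size 1, align 1) → ends 4; total 4 bytes, alignment 1
flags at 0 (size 4, align 1) → ends 4
window at 4 (size 4, align 4) → ends 8
src at 8 (size 14, align 2) → ends 22
ttl at 22 (size 1, align 1) → ends 23
pad 1 to align 4 for checksum
checksum at 24 (size 4, align 4) → ends 28
payload_len at 28 (size 4, align 4) → ends 32
total 32 bytes, alignment 4
— Block2 —
checksum at 0 (size 4, align 4) → ends 4
ttl at 4 (size 1, align 1) → ends 5
pad 3 to align 4 for window
window at 8 (size 4, align 4) → ends 12
payload_len at 12 (size 4, align 4) → ends 16
src at 16 (size 14, align 2) → ends 30
flags at 30 (size 4, align 1) → ends 34
tail pad 2 to reach multiple of 4
total 36 bytes, alignment 4
32 − 36 = -4

-4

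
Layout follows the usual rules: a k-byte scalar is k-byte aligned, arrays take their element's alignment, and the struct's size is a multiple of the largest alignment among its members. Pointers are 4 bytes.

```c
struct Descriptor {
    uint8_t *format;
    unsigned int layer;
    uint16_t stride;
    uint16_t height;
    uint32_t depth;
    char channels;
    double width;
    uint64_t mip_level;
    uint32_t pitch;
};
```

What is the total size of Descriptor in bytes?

@0: format [4B, align 4] → 4
@4: layer [4B, align 4] → 8
@8: stride [2B, align 2] → 10
@10: height [2B, align 2] → 12
@12: depth [4B, align 4] → 16
@16: channels [1B, align 1] → 17
+7 pad (align 8)
@24: width [8B, align 8] → 32
@32: mip_level [8B, align 8] → 40
@40: pitch [4B, align 4] → 44
+4 tail pad (align 8)
size 48, align 8

48 bytes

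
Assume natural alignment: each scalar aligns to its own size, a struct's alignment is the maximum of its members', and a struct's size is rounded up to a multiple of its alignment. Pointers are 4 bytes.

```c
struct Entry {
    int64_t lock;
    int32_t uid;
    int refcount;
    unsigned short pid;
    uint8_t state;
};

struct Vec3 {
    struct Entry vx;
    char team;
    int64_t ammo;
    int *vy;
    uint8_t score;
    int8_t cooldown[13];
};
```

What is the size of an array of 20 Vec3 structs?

1280

Entry: lock at 0 (size 8, align 8) → ends 8; uid at 8 (size 4, align 4) → ends 12; refcount at 12 (size 4, align 4) → ends 16; pid at 16 (size 2, align 2) → ends 18; state at 18 (size 1, align 1) → ends 19; tail pad 5 to reach multiple of 8; total 24 bytes, alignment 8
vx at 0 (size 24, align 8) → ends 24
team at 24 (size 1, align 1) → ends 25
pad 7 to align 8 for ammo
ammo at 32 (size 8, align 8) → ends 40
vy at 40 (size 4, align 4) → ends 44
score at 44 (size 1, align 1) → ends 45
cooldown at 45 (size 13, align 1) → ends 58
tail pad 6 to reach multiple of 8
total 64 bytes, alignment 8
array of 20: 20 × 64 = 1280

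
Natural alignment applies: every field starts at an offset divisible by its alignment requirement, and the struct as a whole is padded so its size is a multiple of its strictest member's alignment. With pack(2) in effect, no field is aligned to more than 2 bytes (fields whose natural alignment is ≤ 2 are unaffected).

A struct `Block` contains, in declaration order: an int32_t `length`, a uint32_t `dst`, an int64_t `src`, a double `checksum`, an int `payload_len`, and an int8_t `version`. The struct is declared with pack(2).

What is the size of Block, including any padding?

@0: length [4B, align 2] → 4
@4: dst [4B, align 2] → 8
@8: src [8B, align 2] → 16
@16: checksum [8B, align 2] → 24
@24: payload_len [4B, align 2] → 28
@28: version [1B, align 1] → 29
+1 tail pad (align 2)
size 30, align 2

30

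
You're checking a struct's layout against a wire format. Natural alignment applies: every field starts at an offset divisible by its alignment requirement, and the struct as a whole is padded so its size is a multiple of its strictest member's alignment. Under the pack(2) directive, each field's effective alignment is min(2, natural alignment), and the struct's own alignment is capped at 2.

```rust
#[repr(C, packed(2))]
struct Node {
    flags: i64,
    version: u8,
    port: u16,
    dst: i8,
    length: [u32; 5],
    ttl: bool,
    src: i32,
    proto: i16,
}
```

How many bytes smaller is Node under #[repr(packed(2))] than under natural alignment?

6

natural layout:
  @0: flags [8B, align 8] → 8
  @8: version [1B, align 1] → 9
  +1 pad (align 2)
  @10: port [2B, align 2] → 12
  @12: dst [1B, align 1] → 13
  +3 pad (align 4)
  @16: length [20B, align 4] → 36
  @36: ttl [1B, align 1] → 37
  +3 pad (align 4)
  @40: src [4B, align 4] → 44
  @44: proto [2B, align 2] → 46
  +2 tail pad (align 8)
  size 48, align 8
packed(2) layout:
  @0: flags [8B, align 2] → 8
  @8: version [1B, align 1] → 9
  +1 pad (align 2)
  @10: port [2B, align 2] → 12
  @12: dst [1B, align 1] → 13
  +1 pad (align 2)
  @14: length [20B, align 2] → 34
  @34: ttl [1B, align 1] → 35
  +1 pad (align 2)
  @36: src [4B, align 2] → 40
  @40: proto [2B, align 2] → 42
  size 42, align 2
48 − 42 = 6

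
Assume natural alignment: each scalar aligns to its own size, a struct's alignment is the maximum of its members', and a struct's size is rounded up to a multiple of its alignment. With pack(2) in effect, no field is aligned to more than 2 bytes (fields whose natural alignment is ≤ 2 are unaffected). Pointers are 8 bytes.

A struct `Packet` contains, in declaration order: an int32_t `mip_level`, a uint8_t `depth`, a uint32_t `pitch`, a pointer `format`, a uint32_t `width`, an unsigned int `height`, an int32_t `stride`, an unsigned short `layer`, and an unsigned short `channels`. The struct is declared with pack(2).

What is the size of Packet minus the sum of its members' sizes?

1

@0: mip_level [4B, align 2] → 4
@4: depth [1B, align 1] → 5
+1 pad (align 2)
@6: pitch [4B, align 2] → 10
@10: format [8B, align 2] → 18
@18: width [4B, align 2] → 22
@22: height [4B, align 2] → 26
@26: stride [4B, align 2] → 30
@30: layer [2B, align 2] → 32
@32: channels [2B, align 2] → 34
size 34, align 2
data bytes 33, size 34 → padding 1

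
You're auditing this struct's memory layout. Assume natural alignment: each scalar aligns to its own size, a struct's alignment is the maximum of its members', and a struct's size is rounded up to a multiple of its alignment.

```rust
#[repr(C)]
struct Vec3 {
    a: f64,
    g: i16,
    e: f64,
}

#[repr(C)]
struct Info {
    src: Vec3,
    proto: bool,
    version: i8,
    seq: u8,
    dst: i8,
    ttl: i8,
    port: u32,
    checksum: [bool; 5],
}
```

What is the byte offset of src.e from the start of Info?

Vec3: 0..8  a  (8B, 8-aligned); 8..10  g  (2B, 2-aligned); 10..16  -- padding (6B); 16..24  e  (8B, 8-aligned); sizeof = 24, alignof = 8
0..24  src  (24B, 8-aligned)
within Vec3: e at 16
0 + 16 = 16

16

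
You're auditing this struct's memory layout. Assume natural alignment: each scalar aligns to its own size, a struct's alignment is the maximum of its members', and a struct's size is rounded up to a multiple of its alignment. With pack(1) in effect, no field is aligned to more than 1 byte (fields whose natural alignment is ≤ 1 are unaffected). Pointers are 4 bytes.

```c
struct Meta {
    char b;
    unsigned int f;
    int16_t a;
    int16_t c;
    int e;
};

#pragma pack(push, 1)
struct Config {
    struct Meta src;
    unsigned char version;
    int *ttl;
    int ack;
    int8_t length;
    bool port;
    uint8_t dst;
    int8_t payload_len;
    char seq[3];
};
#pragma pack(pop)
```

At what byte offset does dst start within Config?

27

Meta: 0..1  b  (1B, 1-aligned); 1..4  -- padding (3B); 4..8  f  (4B, 4-aligned); 8..10  a  (2B, 2-aligned); 10..12  c  (2B, 2-aligned); 12..16  e  (4B, 4-aligned); sizeof = 16, alignof = 4
0..16  src  (16B, 1-aligned)
16..17  version  (1B, 1-aligned)
17..21  ttl  (4B, 1-aligned)
21..25  ack  (4B, 1-aligned)
25..26  length  (1B, 1-aligned)
26..27  port  (1B, 1-aligned)
27..28  dst  (1B, 1-aligned)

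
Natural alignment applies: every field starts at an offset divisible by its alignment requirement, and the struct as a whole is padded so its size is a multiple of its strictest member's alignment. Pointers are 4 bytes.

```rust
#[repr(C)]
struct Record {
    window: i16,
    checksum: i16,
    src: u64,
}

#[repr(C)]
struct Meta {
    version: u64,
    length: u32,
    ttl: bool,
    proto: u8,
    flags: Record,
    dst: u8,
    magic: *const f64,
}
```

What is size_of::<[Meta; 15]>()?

600

Record: 0..2  window  (2B, 2-aligned); 2..4  checksum  (2B, 2-aligned); 4..8  -- padding (4B); 8..16  src  (8B, 8-aligned); sizeof = 16, alignof = 8
0..8  version  (8B, 8-aligned)
8..12  length  (4B, 4-aligned)
12..13  ttl  (1B, 1-aligned)
13..14  proto  (1B, 1-aligned)
14..16  -- padding (2B)
16..32  flags  (16B, 8-aligned)
32..33  dst  (1B, 1-aligned)
33..36  -- padding (3B)
36..40  magic  (4B, 4-aligned)
sizeof = 40, alignof = 8
array of 15: 15 × 40 = 600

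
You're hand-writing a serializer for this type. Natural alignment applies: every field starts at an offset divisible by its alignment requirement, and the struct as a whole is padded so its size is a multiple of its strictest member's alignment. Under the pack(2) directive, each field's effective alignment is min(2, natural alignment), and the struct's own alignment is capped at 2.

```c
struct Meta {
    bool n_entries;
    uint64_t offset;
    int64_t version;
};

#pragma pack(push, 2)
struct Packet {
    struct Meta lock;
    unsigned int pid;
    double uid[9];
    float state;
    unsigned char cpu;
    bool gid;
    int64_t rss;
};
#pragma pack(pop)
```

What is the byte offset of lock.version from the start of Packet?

16

Meta: @0: n_entries [1B, align 1] → 1; +7 pad (align 8); @8: offset [8B, align 8] → 16; @16: version [8B, align 8] → 24; size 24, align 8
@0: lock [24B, align 2] → 24
within Meta: version at 16
0 + 16 = 16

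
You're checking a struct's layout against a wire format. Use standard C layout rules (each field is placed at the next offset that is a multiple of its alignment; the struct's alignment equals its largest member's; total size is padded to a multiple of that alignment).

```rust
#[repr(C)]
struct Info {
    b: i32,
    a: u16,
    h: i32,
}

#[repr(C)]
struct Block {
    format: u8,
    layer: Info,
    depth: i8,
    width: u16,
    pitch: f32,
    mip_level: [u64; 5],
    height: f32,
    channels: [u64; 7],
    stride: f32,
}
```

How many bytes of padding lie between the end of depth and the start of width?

1

Info: @0: b [4B, align 4] → 4; @4: a [2B, align 2] → 6; +2 pad (align 4); @8: h [4B, align 4] → 12; size 12, align 4
@0: format [1B, align 1] → 1
+3 pad (align 4)
@4: layer [12B, align 4] → 16
@16: depth [1B, align 1] → 17
+1 pad (align 2)
@18: width [2B, align 2] → 20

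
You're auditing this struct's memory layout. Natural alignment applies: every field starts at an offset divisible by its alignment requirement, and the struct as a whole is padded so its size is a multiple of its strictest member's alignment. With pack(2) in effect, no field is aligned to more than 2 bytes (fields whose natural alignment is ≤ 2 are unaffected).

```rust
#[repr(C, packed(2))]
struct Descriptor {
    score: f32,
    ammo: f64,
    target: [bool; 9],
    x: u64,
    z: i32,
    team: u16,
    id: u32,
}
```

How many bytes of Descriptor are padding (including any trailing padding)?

1

0..4  score  (4B, 2-aligned)
4..12  ammo  (8B, 2-aligned)
12..21  target  (9B, 1-aligned)
21..22  -- padding (1B)
22..30  x  (8B, 2-aligned)
30..34  z  (4B, 2-aligned)
34..36  team  (2B, 2-aligned)
36..40  id  (4B, 2-aligned)
sizeof = 40, alignof = 2
data bytes 39, size 40 → padding 1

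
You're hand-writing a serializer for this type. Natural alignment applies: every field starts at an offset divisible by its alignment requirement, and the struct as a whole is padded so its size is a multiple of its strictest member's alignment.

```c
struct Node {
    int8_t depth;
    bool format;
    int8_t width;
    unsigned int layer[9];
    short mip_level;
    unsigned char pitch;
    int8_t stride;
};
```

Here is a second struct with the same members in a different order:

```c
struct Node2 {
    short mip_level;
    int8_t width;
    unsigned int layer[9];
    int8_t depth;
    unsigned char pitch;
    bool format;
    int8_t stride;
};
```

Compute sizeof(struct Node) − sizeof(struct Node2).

depth at 0 (size 1, align 1) → ends 1
format at 1 (size 1, align 1) → ends 2
width at 2 (size 1, align 1) → ends 3
pad 1 to align 4 for layer
layer at 4 (size 36, align 4) → ends 40
mip_level at 40 (size 2, align 2) → ends 42
pitch at 42 (size 1, align 1) → ends 43
stride at 43 (size 1, align 1) → ends 44
total 44 bytes, alignment 4
— Node2 —
mip_level at 0 (size 2, align 2) → ends 2
width at 2 (size 1, align 1) → ends 3
pad 1 to align 4 for layer
layer at 4 (size 36, align 4) → ends 40
depth at 40 (size 1, align 1) → ends 41
pitch at 41 (size 1, align 1) → ends 42
format at 42 (size 1, align 1) → ends 43
stride at 43 (size 1, align 1) → ends 44
total 44 bytes, alignment 4
44 − 44 = 0

0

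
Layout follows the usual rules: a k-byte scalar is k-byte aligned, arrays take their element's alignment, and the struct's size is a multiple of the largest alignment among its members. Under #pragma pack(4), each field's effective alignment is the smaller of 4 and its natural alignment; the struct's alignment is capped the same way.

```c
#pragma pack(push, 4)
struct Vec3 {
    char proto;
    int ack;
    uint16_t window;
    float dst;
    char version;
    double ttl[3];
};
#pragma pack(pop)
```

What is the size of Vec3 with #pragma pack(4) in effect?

44

0..1  proto  (1B, 1-aligned)
1..4  -- padding (3B)
4..8  ack  (4B, 4-aligned)
8..10  window  (2B, 2-aligned)
10..12  -- padding (2B)
12..16  dst  (4B, 4-aligned)
16..17  version  (1B, 1-aligned)
17..20  -- padding (3B)
20..44  ttl  (24B, 4-aligned)
sizeof = 44, alignof = 4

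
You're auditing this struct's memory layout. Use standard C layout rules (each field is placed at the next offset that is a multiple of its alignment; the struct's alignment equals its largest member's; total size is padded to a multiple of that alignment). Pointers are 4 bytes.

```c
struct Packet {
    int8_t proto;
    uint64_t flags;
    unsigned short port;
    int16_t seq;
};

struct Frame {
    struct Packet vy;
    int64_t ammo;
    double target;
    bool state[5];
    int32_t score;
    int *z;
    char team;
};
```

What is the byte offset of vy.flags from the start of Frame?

Packet: 0..1  proto  (1B, 1-aligned); 1..8  -- padding (7B); 8..16  flags  (8B, 8-aligned); 16..18  port  (2B, 2-aligned); 18..20  seq  (2B, 2-aligned); 20..24  -- tail padding (4B); sizeof = 24, alignof = 8
0..24  vy  (24B, 8-aligned)
within Packet: flags at 8
0 + 8 = 8

8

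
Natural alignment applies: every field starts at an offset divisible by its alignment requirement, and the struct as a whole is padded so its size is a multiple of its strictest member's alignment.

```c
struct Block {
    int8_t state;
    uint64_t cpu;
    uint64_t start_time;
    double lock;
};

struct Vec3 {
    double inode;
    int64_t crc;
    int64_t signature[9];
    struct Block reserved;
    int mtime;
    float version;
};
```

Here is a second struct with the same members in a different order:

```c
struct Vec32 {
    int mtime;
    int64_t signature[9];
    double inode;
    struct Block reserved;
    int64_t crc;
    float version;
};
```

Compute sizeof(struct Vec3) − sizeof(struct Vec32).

Block: state at 0 (size 1, align 1) → ends 1; pad 7 to align 8 for cpu; cpu at 8 (size 8, align 8) → ends 16; start_time at 16 (size 8, align 8) → ends 24; lock at 24 (size 8, align 8) → ends 32; total 32 bytes, alignment 8
inode at 0 (size 8, align 8) → ends 8
crc at 8 (size 8, align 8) → ends 16
signature at 16 (size 72, align 8) → ends 88
reserved at 88 (size 32, align 8) → ends 120
mtime at 120 (size 4, align 4) → ends 124
version at 124 (size 4, align 4) → ends 128
total 128 bytes, alignment 8
— Vec32 —
mtime at 0 (size 4, align 4) → ends 4
pad 4 to align 8 for signature
signature at 8 (size 72, align 8) → ends 80
inode at 80 (size 8, align 8) → ends 88
reserved at 88 (size 32, align 8) → ends 120
crc at 120 (size 8, align 8) → ends 128
version at 128 (size 4, align 4) → ends 132
tail pad 4 to reach multiple of 8
total 136 bytes, alignment 8
128 − 136 = -8

-8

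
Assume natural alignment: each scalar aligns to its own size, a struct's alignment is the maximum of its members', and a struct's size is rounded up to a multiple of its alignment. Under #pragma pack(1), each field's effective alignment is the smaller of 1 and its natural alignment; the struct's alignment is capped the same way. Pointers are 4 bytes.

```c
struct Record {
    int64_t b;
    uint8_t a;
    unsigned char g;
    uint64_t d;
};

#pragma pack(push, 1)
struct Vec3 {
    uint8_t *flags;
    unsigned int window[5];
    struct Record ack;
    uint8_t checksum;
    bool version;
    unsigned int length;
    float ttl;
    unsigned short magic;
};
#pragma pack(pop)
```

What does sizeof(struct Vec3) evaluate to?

Record: @0: b [8B, align 8] → 8; @8: a [1B, align 1] → 9; @9: g [1B, align 1] → 10; +6 pad (align 8); @16: d [8B, align 8] → 24; size 24, align 8
@0: flags [4B, align 1] → 4
@4: window [20B, align 1] → 24
@24: ack [24B, align 1] → 48
@48: checksum [1B, align 1] → 49
@49: version [1B, align 1] → 50
@50: length [4B, align 1] → 54
@54: ttl [4B, align 1] → 58
@58: magic [2B, align 1] → 60
size 60, align 1

60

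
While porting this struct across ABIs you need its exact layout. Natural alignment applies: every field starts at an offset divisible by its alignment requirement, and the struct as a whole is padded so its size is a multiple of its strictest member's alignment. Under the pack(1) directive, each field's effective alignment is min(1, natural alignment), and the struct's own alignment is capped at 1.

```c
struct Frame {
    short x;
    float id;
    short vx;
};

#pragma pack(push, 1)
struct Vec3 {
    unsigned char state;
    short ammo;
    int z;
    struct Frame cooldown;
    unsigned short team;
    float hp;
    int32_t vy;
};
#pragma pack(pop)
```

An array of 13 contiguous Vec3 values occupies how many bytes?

Frame: x at 0 (size 2, align 2) → ends 2; pad 2 to align 4 for id; id at 4 (size 4, align 4) → ends 8; vx at 8 (size 2, align 2) → ends 10; tail pad 2 to reach multiple of 4; total 12 bytes, alignment 4
state at 0 (size 1, align 1) → ends 1
ammo at 1 (size 2, align 1) → ends 3
z at 3 (size 4, align 1) → ends 7
cooldown at 7 (size 12, align 1) → ends 19
team at 19 (size 2, align 1) → ends 21
hp at 21 (size 4, align 1) → ends 25
vy at 25 (size 4, align 1) → ends 29
total 29 bytes, alignment 1
array of 13: 13 × 29 = 377

377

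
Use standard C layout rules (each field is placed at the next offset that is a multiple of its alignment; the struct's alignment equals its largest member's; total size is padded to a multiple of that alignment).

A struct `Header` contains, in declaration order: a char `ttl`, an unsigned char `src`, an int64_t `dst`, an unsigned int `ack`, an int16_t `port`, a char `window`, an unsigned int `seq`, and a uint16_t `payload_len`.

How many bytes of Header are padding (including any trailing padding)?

ttl at 0 (size 1, align 1) → ends 1
src at 1 (size 1, align 1) → ends 2
pad 6 to align 8 for dst
dst at 8 (size 8, align 8) → ends 16
ack at 16 (size 4, align 4) → ends 20
port at 20 (size 2, align 2) → ends 22
window at 22 (size 1, align 1) → ends 23
pad 1 to align 4 for seq
seq at 24 (size 4, align 4) → ends 28
payload_len at 28 (size 2, align 2) → ends 30
tail pad 2 to reach multiple of 8
total 32 bytes, alignment 8
data bytes 23, size 32 → padding 9

9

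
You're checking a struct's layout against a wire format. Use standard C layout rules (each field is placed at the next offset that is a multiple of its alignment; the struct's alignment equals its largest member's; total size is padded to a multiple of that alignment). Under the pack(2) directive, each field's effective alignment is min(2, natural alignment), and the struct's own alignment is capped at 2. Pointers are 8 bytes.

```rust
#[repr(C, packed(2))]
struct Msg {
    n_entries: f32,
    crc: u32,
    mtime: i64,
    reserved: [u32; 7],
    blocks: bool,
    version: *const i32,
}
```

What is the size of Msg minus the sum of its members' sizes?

1

0..4  n_entries  (4B, 2-aligned)
4..8  crc  (4B, 2-aligned)
8..16  mtime  (8B, 2-aligned)
16..44  reserved  (28B, 2-aligned)
44..45  blocks  (1B, 1-aligned)
45..46  -- padding (1B)
46..54  version  (8B, 2-aligned)
sizeof = 54, alignof = 2
data bytes 53, size 54 → padding 1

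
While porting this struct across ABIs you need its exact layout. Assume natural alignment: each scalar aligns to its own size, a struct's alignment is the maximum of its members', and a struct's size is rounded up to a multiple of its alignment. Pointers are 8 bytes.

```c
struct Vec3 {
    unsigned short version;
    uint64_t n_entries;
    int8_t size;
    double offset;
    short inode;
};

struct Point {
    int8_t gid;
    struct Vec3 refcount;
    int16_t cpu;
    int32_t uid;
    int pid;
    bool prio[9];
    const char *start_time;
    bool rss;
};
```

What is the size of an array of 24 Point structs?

Vec3: 0..2  version  (2B, 2-aligned); 2..8  -- padding (6B); 8..16  n_entries  (8B, 8-aligned); 16..17  size  (1B, 1-aligned); 17..24  -- padding (7B); 24..32  offset  (8B, 8-aligned); 32..34  inode  (2B, 2-aligned); 34..40  -- tail padding (6B); sizeof = 40, alignof = 8
0..1  gid  (1B, 1-aligned)
1..8  -- padding (7B)
8..48  refcount  (40B, 8-aligned)
48..50  cpu  (2B, 2-aligned)
50..52  -- padding (2B)
52..56  uid  (4B, 4-aligned)
56..60  pid  (4B, 4-aligned)
60..69  prio  (9B, 1-aligned)
69..72  -- padding (3B)
72..80  start_time  (8B, 8-aligned)
80..81  rss  (1B, 1-aligned)
81..88  -- tail padding (7B)
sizeof = 88, alignof = 8
array of 24: 24 × 88 = 2112

2112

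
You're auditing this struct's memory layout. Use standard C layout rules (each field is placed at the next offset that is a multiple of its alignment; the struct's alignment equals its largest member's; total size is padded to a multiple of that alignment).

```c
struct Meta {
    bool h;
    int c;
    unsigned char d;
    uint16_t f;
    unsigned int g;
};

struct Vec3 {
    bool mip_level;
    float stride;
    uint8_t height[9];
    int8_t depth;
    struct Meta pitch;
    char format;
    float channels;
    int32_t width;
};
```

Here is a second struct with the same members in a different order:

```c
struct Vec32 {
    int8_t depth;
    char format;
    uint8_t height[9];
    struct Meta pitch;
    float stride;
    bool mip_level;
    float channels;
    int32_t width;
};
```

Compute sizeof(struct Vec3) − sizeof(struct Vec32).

4

Meta: h at 0 (size 1, align 1) → ends 1; pad 3 to align 4 for c; c at 4 (size 4, align 4) → ends 8; d at 8 (size 1, align 1) → ends 9; pad 1 to align 2 for f; f at 10 (size 2, align 2) → ends 12; g at 12 (size 4, align 4) → ends 16; total 16 bytes, alignment 4
mip_level at 0 (size 1, align 1) → ends 1
pad 3 to align 4 for stride
stride at 4 (size 4, align 4) → ends 8
height at 8 (size 9, align 1) → ends 17
depth at 17 (size 1, align 1) → ends 18
pad 2 to align 4 for pitch
pitch at 20 (size 16, align 4) → ends 36
format at 36 (size 1, align 1) → ends 37
pad 3 to align 4 for channels
channels at 40 (size 4, align 4) → ends 44
width at 44 (size 4, align 4) → ends 48
total 48 bytes, alignment 4
— Vec32 —
depth at 0 (size 1, align 1) → ends 1
format at 1 (size 1, align 1) → ends 2
height at 2 (size 9, align 1) → ends 11
pad 1 to align 4 for pitch
pitch at 12 (size 16, align 4) → ends 28
stride at 28 (size 4, align 4) → ends 32
mip_level at 32 (size 1, align 1) → ends 33
pad 3 to align 4 for channels
channels at 36 (size 4, align 4) → ends 40
width at 40 (size 4, align 4) → ends 44
total 44 bytes, alignment 4
48 − 44 = 4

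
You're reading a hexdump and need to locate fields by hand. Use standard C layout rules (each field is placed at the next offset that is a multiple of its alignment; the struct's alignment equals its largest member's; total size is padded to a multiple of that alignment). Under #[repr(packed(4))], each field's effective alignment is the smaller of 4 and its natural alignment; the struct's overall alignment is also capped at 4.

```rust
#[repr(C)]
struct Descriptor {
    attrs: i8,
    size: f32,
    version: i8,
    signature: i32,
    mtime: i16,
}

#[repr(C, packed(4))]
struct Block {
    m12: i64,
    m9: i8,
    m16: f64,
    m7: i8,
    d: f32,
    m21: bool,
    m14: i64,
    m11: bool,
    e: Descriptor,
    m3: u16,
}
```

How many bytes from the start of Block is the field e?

44

Descriptor: @0: attrs [1B, align 1] → 1; +3 pad (align 4); @4: size [4B, align 4] → 8; @8: version [1B, align 1] → 9; +3 pad (align 4); @12: signature [4B, align 4] → 16; @16: mtime [2B, align 2] → 18; +2 tail pad (align 4); size 20, align 4
@0: m12 [8B, align 4] → 8
@8: m9 [1B, align 1] → 9
+3 pad (align 4)
@12: m16 [8B, align 4] → 20
@20: m7 [1B, align 1] → 21
+3 pad (align 4)
@24: d [4B, align 4] → 28
@28: m21 [1B, align 1] → 29
+3 pad (align 4)
@32: m14 [8B, align 4] → 40
@40: m11 [1B, align 1] → 41
+3 pad (align 4)
@44: e [20B, align 4] → 64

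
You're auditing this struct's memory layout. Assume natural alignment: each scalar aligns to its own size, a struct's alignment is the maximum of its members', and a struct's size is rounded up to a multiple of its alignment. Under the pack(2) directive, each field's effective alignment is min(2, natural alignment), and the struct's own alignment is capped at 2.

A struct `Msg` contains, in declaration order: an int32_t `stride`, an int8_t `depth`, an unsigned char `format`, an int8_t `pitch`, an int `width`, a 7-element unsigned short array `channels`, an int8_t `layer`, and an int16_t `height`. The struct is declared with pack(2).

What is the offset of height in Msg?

28

0..4  stride  (4B, 2-aligned)
4..5  depth  (1B, 1-aligned)
5..6  format  (1B, 1-aligned)
6..7  pitch  (1B, 1-aligned)
7..8  -- padding (1B)
8..12  width  (4B, 2-aligned)
12..26  channels  (14B, 2-aligned)
26..27  layer  (1B, 1-aligned)
27..28  -- padding (1B)
28..30  height  (2B, 2-aligned)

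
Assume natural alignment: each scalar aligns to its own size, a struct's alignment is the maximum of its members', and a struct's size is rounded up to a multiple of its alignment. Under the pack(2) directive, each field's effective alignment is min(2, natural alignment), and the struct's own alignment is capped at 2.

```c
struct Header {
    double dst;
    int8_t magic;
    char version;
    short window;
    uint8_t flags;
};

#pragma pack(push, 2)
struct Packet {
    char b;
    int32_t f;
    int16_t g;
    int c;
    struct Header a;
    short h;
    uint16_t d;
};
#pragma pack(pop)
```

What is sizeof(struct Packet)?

32

Header: @0: dst [8B, align 8] → 8; @8: magic [1B, align 1] → 9; @9: version [1B, align 1] → 10; @10: window [2B, align 2] → 12; @12: flags [1B, align 1] → 13; +3 tail pad (align 8); size 16, align 8
@0: b [1B, align 1] → 1
+1 pad (align 2)
@2: f [4B, align 2] → 6
@6: g [2B, align 2] → 8
@8: c [4B, align 2] → 12
@12: a [16B, align 2] → 28
@28: h [2B, align 2] → 30
@30: d [2B, align 2] → 32
size 32, align 2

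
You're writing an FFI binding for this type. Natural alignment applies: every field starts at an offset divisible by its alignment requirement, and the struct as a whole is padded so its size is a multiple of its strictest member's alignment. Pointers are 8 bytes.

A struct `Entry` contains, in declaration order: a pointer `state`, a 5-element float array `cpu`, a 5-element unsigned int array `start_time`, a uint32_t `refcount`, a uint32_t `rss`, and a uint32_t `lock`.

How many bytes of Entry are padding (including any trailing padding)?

@0: state [8B, align 8] → 8
@8: cpu [20B, align 4] → 28
@28: start_time [20B, align 4] → 48
@48: refcount [4B, align 4] → 52
@52: rss [4B, align 4] → 56
@56: lock [4B, align 4] → 60
+4 tail pad (align 8)
size 64, align 8
data bytes 60, size 64 → padding 4

4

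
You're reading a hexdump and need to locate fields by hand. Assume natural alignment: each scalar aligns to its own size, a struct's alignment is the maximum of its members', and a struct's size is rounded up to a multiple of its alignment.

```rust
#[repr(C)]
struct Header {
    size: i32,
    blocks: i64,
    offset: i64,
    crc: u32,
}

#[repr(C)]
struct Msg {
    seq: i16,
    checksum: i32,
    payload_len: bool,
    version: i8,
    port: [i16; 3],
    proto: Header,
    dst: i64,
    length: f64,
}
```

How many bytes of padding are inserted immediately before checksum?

2

Header: 0..4  size  (4B, 4-aligned); 4..8  -- padding (4B); 8..16  blocks  (8B, 8-aligned); 16..24  offset  (8B, 8-aligned); 24..28  crc  (4B, 4-aligned); 28..32  -- tail padding (4B); sizeof = 32, alignof = 8
0..2  seq  (2B, 2-aligned)
2..4  -- padding (2B)
4..8  checksum  (4B, 4-aligned)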